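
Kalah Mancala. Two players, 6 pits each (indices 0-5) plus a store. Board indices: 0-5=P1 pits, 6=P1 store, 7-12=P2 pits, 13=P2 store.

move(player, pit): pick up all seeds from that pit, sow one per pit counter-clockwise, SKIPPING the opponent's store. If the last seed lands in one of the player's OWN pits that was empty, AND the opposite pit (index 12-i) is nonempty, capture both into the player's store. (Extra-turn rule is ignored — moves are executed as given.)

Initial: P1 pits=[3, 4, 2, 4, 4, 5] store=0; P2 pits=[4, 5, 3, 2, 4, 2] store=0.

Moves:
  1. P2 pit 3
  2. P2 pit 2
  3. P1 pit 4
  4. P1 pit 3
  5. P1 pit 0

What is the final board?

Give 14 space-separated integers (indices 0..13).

Answer: 0 5 3 1 1 7 2 6 6 0 1 6 4 0

Derivation:
Move 1: P2 pit3 -> P1=[3,4,2,4,4,5](0) P2=[4,5,3,0,5,3](0)
Move 2: P2 pit2 -> P1=[3,4,2,4,4,5](0) P2=[4,5,0,1,6,4](0)
Move 3: P1 pit4 -> P1=[3,4,2,4,0,6](1) P2=[5,6,0,1,6,4](0)
Move 4: P1 pit3 -> P1=[3,4,2,0,1,7](2) P2=[6,6,0,1,6,4](0)
Move 5: P1 pit0 -> P1=[0,5,3,1,1,7](2) P2=[6,6,0,1,6,4](0)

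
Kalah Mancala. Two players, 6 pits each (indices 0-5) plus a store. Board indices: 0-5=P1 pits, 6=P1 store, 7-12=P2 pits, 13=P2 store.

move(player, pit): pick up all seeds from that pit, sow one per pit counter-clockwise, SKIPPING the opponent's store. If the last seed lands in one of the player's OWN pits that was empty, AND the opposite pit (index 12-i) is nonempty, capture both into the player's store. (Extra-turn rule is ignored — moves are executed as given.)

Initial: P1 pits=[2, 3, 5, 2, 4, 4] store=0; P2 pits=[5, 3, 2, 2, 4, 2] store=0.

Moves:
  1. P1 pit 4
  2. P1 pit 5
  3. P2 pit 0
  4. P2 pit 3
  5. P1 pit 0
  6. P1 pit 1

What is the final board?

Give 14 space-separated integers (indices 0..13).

Answer: 0 0 7 4 1 1 9 0 0 4 0 6 4 2

Derivation:
Move 1: P1 pit4 -> P1=[2,3,5,2,0,5](1) P2=[6,4,2,2,4,2](0)
Move 2: P1 pit5 -> P1=[2,3,5,2,0,0](2) P2=[7,5,3,3,4,2](0)
Move 3: P2 pit0 -> P1=[3,3,5,2,0,0](2) P2=[0,6,4,4,5,3](1)
Move 4: P2 pit3 -> P1=[4,3,5,2,0,0](2) P2=[0,6,4,0,6,4](2)
Move 5: P1 pit0 -> P1=[0,4,6,3,0,0](9) P2=[0,0,4,0,6,4](2)
Move 6: P1 pit1 -> P1=[0,0,7,4,1,1](9) P2=[0,0,4,0,6,4](2)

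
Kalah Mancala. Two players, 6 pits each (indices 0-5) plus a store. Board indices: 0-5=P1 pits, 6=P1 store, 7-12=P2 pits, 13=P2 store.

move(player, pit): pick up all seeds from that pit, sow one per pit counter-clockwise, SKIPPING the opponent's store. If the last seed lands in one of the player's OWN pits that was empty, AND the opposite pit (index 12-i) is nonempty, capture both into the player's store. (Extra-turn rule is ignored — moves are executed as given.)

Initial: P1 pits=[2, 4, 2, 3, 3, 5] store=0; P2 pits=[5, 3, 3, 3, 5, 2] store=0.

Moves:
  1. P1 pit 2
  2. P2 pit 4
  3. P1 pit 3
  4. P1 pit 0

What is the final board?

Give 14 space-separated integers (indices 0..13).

Move 1: P1 pit2 -> P1=[2,4,0,4,4,5](0) P2=[5,3,3,3,5,2](0)
Move 2: P2 pit4 -> P1=[3,5,1,4,4,5](0) P2=[5,3,3,3,0,3](1)
Move 3: P1 pit3 -> P1=[3,5,1,0,5,6](1) P2=[6,3,3,3,0,3](1)
Move 4: P1 pit0 -> P1=[0,6,2,0,5,6](5) P2=[6,3,0,3,0,3](1)

Answer: 0 6 2 0 5 6 5 6 3 0 3 0 3 1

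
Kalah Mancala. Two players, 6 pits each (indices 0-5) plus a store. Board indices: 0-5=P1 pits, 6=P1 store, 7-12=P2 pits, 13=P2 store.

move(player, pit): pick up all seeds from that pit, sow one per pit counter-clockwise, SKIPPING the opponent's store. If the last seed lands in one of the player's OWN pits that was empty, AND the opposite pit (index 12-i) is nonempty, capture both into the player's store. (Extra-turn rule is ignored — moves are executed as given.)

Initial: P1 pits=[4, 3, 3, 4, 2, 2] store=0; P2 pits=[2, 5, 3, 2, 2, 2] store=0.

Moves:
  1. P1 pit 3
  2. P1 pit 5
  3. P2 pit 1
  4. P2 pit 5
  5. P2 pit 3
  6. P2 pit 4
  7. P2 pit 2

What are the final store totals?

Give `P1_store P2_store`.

Answer: 2 5

Derivation:
Move 1: P1 pit3 -> P1=[4,3,3,0,3,3](1) P2=[3,5,3,2,2,2](0)
Move 2: P1 pit5 -> P1=[4,3,3,0,3,0](2) P2=[4,6,3,2,2,2](0)
Move 3: P2 pit1 -> P1=[5,3,3,0,3,0](2) P2=[4,0,4,3,3,3](1)
Move 4: P2 pit5 -> P1=[6,4,3,0,3,0](2) P2=[4,0,4,3,3,0](2)
Move 5: P2 pit3 -> P1=[6,4,3,0,3,0](2) P2=[4,0,4,0,4,1](3)
Move 6: P2 pit4 -> P1=[7,5,3,0,3,0](2) P2=[4,0,4,0,0,2](4)
Move 7: P2 pit2 -> P1=[7,5,3,0,3,0](2) P2=[4,0,0,1,1,3](5)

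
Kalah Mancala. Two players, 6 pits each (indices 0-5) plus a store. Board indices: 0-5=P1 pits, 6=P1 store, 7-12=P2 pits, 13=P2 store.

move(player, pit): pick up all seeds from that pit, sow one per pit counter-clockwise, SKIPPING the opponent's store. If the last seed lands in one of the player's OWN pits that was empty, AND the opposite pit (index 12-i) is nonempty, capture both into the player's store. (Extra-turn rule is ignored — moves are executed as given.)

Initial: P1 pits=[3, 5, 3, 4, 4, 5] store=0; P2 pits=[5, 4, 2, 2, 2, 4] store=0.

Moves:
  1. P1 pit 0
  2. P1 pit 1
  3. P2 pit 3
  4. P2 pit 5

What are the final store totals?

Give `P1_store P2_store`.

Move 1: P1 pit0 -> P1=[0,6,4,5,4,5](0) P2=[5,4,2,2,2,4](0)
Move 2: P1 pit1 -> P1=[0,0,5,6,5,6](1) P2=[6,4,2,2,2,4](0)
Move 3: P2 pit3 -> P1=[0,0,5,6,5,6](1) P2=[6,4,2,0,3,5](0)
Move 4: P2 pit5 -> P1=[1,1,6,7,5,6](1) P2=[6,4,2,0,3,0](1)

Answer: 1 1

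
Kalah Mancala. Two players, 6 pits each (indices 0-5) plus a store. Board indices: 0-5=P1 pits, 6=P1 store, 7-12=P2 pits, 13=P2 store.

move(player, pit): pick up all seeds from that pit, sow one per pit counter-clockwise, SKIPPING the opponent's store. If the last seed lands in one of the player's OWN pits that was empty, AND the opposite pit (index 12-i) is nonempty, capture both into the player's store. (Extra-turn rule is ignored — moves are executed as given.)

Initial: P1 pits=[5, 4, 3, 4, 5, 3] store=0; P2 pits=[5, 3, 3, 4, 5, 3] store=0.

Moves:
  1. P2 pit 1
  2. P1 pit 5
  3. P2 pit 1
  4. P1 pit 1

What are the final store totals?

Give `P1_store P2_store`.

Answer: 8 0

Derivation:
Move 1: P2 pit1 -> P1=[5,4,3,4,5,3](0) P2=[5,0,4,5,6,3](0)
Move 2: P1 pit5 -> P1=[5,4,3,4,5,0](1) P2=[6,1,4,5,6,3](0)
Move 3: P2 pit1 -> P1=[5,4,3,4,5,0](1) P2=[6,0,5,5,6,3](0)
Move 4: P1 pit1 -> P1=[5,0,4,5,6,0](8) P2=[0,0,5,5,6,3](0)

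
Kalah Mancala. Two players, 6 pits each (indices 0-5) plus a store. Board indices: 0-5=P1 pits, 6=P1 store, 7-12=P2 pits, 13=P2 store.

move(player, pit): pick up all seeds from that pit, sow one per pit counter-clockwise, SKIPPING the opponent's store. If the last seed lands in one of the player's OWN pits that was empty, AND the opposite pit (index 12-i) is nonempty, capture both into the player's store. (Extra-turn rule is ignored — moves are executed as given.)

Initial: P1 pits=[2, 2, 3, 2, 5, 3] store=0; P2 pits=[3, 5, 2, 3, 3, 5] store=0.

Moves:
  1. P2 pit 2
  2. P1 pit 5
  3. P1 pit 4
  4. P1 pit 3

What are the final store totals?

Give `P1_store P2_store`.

Answer: 2 0

Derivation:
Move 1: P2 pit2 -> P1=[2,2,3,2,5,3](0) P2=[3,5,0,4,4,5](0)
Move 2: P1 pit5 -> P1=[2,2,3,2,5,0](1) P2=[4,6,0,4,4,5](0)
Move 3: P1 pit4 -> P1=[2,2,3,2,0,1](2) P2=[5,7,1,4,4,5](0)
Move 4: P1 pit3 -> P1=[2,2,3,0,1,2](2) P2=[5,7,1,4,4,5](0)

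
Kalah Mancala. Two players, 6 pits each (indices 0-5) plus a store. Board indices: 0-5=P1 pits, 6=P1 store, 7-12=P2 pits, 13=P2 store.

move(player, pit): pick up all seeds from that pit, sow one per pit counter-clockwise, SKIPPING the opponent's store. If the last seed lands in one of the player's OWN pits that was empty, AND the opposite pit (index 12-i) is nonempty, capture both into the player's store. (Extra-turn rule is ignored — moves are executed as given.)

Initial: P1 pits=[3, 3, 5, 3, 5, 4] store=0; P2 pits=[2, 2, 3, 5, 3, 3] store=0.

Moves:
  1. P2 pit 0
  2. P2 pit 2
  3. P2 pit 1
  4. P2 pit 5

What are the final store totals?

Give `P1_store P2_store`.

Answer: 0 2

Derivation:
Move 1: P2 pit0 -> P1=[3,3,5,3,5,4](0) P2=[0,3,4,5,3,3](0)
Move 2: P2 pit2 -> P1=[3,3,5,3,5,4](0) P2=[0,3,0,6,4,4](1)
Move 3: P2 pit1 -> P1=[3,3,5,3,5,4](0) P2=[0,0,1,7,5,4](1)
Move 4: P2 pit5 -> P1=[4,4,6,3,5,4](0) P2=[0,0,1,7,5,0](2)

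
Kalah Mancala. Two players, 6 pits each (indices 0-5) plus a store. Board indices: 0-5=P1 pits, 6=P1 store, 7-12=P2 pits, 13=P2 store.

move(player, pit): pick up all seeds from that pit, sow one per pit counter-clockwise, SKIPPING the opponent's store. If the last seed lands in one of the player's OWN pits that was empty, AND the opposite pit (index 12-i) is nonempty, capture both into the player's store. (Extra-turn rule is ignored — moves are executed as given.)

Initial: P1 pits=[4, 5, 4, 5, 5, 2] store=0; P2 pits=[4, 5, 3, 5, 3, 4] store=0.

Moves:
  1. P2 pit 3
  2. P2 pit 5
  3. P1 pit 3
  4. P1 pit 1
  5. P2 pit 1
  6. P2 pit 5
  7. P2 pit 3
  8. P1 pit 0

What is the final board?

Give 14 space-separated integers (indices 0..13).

Answer: 0 2 7 2 8 5 3 7 0 5 0 6 0 4

Derivation:
Move 1: P2 pit3 -> P1=[5,6,4,5,5,2](0) P2=[4,5,3,0,4,5](1)
Move 2: P2 pit5 -> P1=[6,7,5,6,5,2](0) P2=[4,5,3,0,4,0](2)
Move 3: P1 pit3 -> P1=[6,7,5,0,6,3](1) P2=[5,6,4,0,4,0](2)
Move 4: P1 pit1 -> P1=[6,0,6,1,7,4](2) P2=[6,7,4,0,4,0](2)
Move 5: P2 pit1 -> P1=[7,1,6,1,7,4](2) P2=[6,0,5,1,5,1](3)
Move 6: P2 pit5 -> P1=[7,1,6,1,7,4](2) P2=[6,0,5,1,5,0](4)
Move 7: P2 pit3 -> P1=[7,1,6,1,7,4](2) P2=[6,0,5,0,6,0](4)
Move 8: P1 pit0 -> P1=[0,2,7,2,8,5](3) P2=[7,0,5,0,6,0](4)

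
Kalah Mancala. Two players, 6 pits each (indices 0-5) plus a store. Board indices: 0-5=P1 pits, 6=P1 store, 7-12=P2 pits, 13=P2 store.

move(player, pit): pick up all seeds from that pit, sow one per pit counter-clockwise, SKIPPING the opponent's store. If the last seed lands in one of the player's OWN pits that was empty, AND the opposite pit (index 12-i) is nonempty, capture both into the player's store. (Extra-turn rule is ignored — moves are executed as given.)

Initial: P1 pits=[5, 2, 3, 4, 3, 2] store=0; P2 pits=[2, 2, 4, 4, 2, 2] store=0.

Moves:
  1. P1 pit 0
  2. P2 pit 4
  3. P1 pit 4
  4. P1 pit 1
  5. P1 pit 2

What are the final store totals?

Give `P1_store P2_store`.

Answer: 6 1

Derivation:
Move 1: P1 pit0 -> P1=[0,3,4,5,4,3](0) P2=[2,2,4,4,2,2](0)
Move 2: P2 pit4 -> P1=[0,3,4,5,4,3](0) P2=[2,2,4,4,0,3](1)
Move 3: P1 pit4 -> P1=[0,3,4,5,0,4](1) P2=[3,3,4,4,0,3](1)
Move 4: P1 pit1 -> P1=[0,0,5,6,0,4](5) P2=[3,0,4,4,0,3](1)
Move 5: P1 pit2 -> P1=[0,0,0,7,1,5](6) P2=[4,0,4,4,0,3](1)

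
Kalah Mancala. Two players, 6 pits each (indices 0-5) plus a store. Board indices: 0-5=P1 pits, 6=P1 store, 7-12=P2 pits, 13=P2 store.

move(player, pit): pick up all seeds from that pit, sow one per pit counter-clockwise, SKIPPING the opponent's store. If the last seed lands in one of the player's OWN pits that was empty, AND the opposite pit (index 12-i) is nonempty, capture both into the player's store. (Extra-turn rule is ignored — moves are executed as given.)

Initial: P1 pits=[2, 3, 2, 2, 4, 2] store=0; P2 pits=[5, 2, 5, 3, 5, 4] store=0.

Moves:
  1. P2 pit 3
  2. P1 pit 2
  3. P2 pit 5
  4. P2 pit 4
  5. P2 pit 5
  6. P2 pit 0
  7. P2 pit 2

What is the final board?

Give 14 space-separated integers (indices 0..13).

Answer: 1 6 2 5 5 2 0 0 3 0 2 2 1 10

Derivation:
Move 1: P2 pit3 -> P1=[2,3,2,2,4,2](0) P2=[5,2,5,0,6,5](1)
Move 2: P1 pit2 -> P1=[2,3,0,3,5,2](0) P2=[5,2,5,0,6,5](1)
Move 3: P2 pit5 -> P1=[3,4,1,4,5,2](0) P2=[5,2,5,0,6,0](2)
Move 4: P2 pit4 -> P1=[4,5,2,5,5,2](0) P2=[5,2,5,0,0,1](3)
Move 5: P2 pit5 -> P1=[4,5,2,5,5,2](0) P2=[5,2,5,0,0,0](4)
Move 6: P2 pit0 -> P1=[0,5,2,5,5,2](0) P2=[0,3,6,1,1,0](9)
Move 7: P2 pit2 -> P1=[1,6,2,5,5,2](0) P2=[0,3,0,2,2,1](10)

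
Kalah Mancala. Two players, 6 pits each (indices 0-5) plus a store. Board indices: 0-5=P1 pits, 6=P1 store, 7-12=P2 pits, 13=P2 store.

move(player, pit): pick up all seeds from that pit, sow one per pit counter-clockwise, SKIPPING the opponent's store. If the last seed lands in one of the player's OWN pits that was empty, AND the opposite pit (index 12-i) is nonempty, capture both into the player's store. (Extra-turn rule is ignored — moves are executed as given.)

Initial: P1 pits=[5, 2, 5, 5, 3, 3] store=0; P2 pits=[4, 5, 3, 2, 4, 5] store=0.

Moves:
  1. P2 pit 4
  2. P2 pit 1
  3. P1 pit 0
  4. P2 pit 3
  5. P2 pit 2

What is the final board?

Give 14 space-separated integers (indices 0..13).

Move 1: P2 pit4 -> P1=[6,3,5,5,3,3](0) P2=[4,5,3,2,0,6](1)
Move 2: P2 pit1 -> P1=[6,3,5,5,3,3](0) P2=[4,0,4,3,1,7](2)
Move 3: P1 pit0 -> P1=[0,4,6,6,4,4](1) P2=[4,0,4,3,1,7](2)
Move 4: P2 pit3 -> P1=[0,4,6,6,4,4](1) P2=[4,0,4,0,2,8](3)
Move 5: P2 pit2 -> P1=[0,4,6,6,4,4](1) P2=[4,0,0,1,3,9](4)

Answer: 0 4 6 6 4 4 1 4 0 0 1 3 9 4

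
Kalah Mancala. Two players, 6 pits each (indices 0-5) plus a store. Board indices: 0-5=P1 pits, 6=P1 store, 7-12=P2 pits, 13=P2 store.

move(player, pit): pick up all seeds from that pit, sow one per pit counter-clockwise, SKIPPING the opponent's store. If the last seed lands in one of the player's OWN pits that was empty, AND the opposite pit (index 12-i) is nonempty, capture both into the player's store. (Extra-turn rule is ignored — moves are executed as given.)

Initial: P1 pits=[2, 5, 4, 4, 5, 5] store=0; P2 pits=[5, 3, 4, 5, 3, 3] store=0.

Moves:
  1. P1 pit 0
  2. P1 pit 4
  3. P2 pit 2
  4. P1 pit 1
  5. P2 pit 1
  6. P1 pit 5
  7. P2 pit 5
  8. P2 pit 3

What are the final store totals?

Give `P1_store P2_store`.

Move 1: P1 pit0 -> P1=[0,6,5,4,5,5](0) P2=[5,3,4,5,3,3](0)
Move 2: P1 pit4 -> P1=[0,6,5,4,0,6](1) P2=[6,4,5,5,3,3](0)
Move 3: P2 pit2 -> P1=[1,6,5,4,0,6](1) P2=[6,4,0,6,4,4](1)
Move 4: P1 pit1 -> P1=[1,0,6,5,1,7](2) P2=[7,4,0,6,4,4](1)
Move 5: P2 pit1 -> P1=[1,0,6,5,1,7](2) P2=[7,0,1,7,5,5](1)
Move 6: P1 pit5 -> P1=[1,0,6,5,1,0](3) P2=[8,1,2,8,6,6](1)
Move 7: P2 pit5 -> P1=[2,1,7,6,2,0](3) P2=[8,1,2,8,6,0](2)
Move 8: P2 pit3 -> P1=[3,2,8,7,3,0](3) P2=[8,1,2,0,7,1](3)

Answer: 3 3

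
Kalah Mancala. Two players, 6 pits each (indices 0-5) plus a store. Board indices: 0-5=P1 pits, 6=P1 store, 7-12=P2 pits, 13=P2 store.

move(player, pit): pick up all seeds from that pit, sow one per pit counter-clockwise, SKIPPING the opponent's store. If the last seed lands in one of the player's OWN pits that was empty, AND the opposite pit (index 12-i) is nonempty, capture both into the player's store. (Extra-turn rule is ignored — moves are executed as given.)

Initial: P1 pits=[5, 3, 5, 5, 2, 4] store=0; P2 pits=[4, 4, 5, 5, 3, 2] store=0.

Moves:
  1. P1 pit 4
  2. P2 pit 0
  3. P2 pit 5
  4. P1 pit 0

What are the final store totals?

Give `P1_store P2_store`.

Move 1: P1 pit4 -> P1=[5,3,5,5,0,5](1) P2=[4,4,5,5,3,2](0)
Move 2: P2 pit0 -> P1=[5,3,5,5,0,5](1) P2=[0,5,6,6,4,2](0)
Move 3: P2 pit5 -> P1=[6,3,5,5,0,5](1) P2=[0,5,6,6,4,0](1)
Move 4: P1 pit0 -> P1=[0,4,6,6,1,6](2) P2=[0,5,6,6,4,0](1)

Answer: 2 1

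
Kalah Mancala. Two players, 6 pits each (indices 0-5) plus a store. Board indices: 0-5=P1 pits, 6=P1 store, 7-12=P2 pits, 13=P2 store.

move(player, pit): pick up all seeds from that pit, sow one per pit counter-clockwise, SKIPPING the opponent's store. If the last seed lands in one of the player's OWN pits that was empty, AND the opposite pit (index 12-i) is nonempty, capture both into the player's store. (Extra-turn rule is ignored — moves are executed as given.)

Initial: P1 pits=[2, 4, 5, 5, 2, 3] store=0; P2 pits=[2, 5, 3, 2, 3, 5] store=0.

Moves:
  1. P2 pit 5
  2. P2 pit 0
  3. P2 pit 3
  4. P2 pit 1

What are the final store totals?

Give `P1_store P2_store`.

Move 1: P2 pit5 -> P1=[3,5,6,6,2,3](0) P2=[2,5,3,2,3,0](1)
Move 2: P2 pit0 -> P1=[3,5,6,6,2,3](0) P2=[0,6,4,2,3,0](1)
Move 3: P2 pit3 -> P1=[0,5,6,6,2,3](0) P2=[0,6,4,0,4,0](5)
Move 4: P2 pit1 -> P1=[1,5,6,6,2,3](0) P2=[0,0,5,1,5,1](6)

Answer: 0 6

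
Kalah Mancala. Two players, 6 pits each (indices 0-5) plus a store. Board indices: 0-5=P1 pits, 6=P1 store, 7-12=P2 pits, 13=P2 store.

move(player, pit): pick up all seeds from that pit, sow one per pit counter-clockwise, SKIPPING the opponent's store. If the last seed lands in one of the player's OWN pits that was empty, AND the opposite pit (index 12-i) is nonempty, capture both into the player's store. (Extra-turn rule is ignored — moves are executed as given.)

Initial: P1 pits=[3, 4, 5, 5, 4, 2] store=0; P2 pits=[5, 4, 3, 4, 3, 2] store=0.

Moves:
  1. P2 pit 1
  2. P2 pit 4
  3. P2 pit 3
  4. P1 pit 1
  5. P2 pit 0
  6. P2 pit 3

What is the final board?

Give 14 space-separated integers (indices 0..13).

Answer: 5 0 6 6 5 3 1 0 1 5 0 3 6 3

Derivation:
Move 1: P2 pit1 -> P1=[3,4,5,5,4,2](0) P2=[5,0,4,5,4,3](0)
Move 2: P2 pit4 -> P1=[4,5,5,5,4,2](0) P2=[5,0,4,5,0,4](1)
Move 3: P2 pit3 -> P1=[5,6,5,5,4,2](0) P2=[5,0,4,0,1,5](2)
Move 4: P1 pit1 -> P1=[5,0,6,6,5,3](1) P2=[6,0,4,0,1,5](2)
Move 5: P2 pit0 -> P1=[5,0,6,6,5,3](1) P2=[0,1,5,1,2,6](3)
Move 6: P2 pit3 -> P1=[5,0,6,6,5,3](1) P2=[0,1,5,0,3,6](3)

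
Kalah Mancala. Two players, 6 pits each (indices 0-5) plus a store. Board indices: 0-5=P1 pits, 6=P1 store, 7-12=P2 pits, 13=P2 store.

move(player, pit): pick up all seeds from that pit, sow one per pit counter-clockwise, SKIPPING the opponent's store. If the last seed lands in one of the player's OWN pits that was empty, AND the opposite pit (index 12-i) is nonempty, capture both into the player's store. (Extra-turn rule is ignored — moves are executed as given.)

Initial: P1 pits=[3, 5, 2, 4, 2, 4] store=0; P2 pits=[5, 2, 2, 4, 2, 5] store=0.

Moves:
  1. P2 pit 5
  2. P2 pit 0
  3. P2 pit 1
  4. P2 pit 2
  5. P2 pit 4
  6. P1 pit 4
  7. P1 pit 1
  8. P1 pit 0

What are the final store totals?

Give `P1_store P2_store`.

Move 1: P2 pit5 -> P1=[4,6,3,5,2,4](0) P2=[5,2,2,4,2,0](1)
Move 2: P2 pit0 -> P1=[0,6,3,5,2,4](0) P2=[0,3,3,5,3,0](6)
Move 3: P2 pit1 -> P1=[0,6,3,5,2,4](0) P2=[0,0,4,6,4,0](6)
Move 4: P2 pit2 -> P1=[0,6,3,5,2,4](0) P2=[0,0,0,7,5,1](7)
Move 5: P2 pit4 -> P1=[1,7,4,5,2,4](0) P2=[0,0,0,7,0,2](8)
Move 6: P1 pit4 -> P1=[1,7,4,5,0,5](1) P2=[0,0,0,7,0,2](8)
Move 7: P1 pit1 -> P1=[1,0,5,6,1,6](2) P2=[1,1,0,7,0,2](8)
Move 8: P1 pit0 -> P1=[0,1,5,6,1,6](2) P2=[1,1,0,7,0,2](8)

Answer: 2 8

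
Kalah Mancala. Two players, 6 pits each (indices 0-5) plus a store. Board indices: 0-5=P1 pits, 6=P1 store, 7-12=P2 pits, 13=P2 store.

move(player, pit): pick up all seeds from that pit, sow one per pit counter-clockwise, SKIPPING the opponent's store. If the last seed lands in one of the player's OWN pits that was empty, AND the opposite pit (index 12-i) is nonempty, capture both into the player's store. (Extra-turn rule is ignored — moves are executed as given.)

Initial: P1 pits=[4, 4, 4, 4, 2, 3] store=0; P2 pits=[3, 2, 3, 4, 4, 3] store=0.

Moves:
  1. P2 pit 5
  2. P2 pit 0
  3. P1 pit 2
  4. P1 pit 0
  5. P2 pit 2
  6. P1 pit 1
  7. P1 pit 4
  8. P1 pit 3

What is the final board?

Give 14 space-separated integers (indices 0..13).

Answer: 0 0 2 0 1 8 4 3 5 2 7 5 1 2

Derivation:
Move 1: P2 pit5 -> P1=[5,5,4,4,2,3](0) P2=[3,2,3,4,4,0](1)
Move 2: P2 pit0 -> P1=[5,5,4,4,2,3](0) P2=[0,3,4,5,4,0](1)
Move 3: P1 pit2 -> P1=[5,5,0,5,3,4](1) P2=[0,3,4,5,4,0](1)
Move 4: P1 pit0 -> P1=[0,6,1,6,4,5](1) P2=[0,3,4,5,4,0](1)
Move 5: P2 pit2 -> P1=[0,6,1,6,4,5](1) P2=[0,3,0,6,5,1](2)
Move 6: P1 pit1 -> P1=[0,0,2,7,5,6](2) P2=[1,3,0,6,5,1](2)
Move 7: P1 pit4 -> P1=[0,0,2,7,0,7](3) P2=[2,4,1,6,5,1](2)
Move 8: P1 pit3 -> P1=[0,0,2,0,1,8](4) P2=[3,5,2,7,5,1](2)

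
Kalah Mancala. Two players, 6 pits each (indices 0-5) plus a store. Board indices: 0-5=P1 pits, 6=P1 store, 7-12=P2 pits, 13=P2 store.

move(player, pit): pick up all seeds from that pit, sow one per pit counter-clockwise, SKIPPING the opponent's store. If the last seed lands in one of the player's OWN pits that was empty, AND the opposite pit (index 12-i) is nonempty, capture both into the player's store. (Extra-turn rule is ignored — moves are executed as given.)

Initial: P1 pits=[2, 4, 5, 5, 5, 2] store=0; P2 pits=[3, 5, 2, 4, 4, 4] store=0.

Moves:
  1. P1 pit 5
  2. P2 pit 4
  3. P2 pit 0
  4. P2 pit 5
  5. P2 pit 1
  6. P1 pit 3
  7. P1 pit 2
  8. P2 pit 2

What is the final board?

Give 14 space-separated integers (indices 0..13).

Move 1: P1 pit5 -> P1=[2,4,5,5,5,0](1) P2=[4,5,2,4,4,4](0)
Move 2: P2 pit4 -> P1=[3,5,5,5,5,0](1) P2=[4,5,2,4,0,5](1)
Move 3: P2 pit0 -> P1=[3,0,5,5,5,0](1) P2=[0,6,3,5,0,5](7)
Move 4: P2 pit5 -> P1=[4,1,6,6,5,0](1) P2=[0,6,3,5,0,0](8)
Move 5: P2 pit1 -> P1=[5,1,6,6,5,0](1) P2=[0,0,4,6,1,1](9)
Move 6: P1 pit3 -> P1=[5,1,6,0,6,1](2) P2=[1,1,5,6,1,1](9)
Move 7: P1 pit2 -> P1=[5,1,0,1,7,2](3) P2=[2,2,5,6,1,1](9)
Move 8: P2 pit2 -> P1=[6,1,0,1,7,2](3) P2=[2,2,0,7,2,2](10)

Answer: 6 1 0 1 7 2 3 2 2 0 7 2 2 10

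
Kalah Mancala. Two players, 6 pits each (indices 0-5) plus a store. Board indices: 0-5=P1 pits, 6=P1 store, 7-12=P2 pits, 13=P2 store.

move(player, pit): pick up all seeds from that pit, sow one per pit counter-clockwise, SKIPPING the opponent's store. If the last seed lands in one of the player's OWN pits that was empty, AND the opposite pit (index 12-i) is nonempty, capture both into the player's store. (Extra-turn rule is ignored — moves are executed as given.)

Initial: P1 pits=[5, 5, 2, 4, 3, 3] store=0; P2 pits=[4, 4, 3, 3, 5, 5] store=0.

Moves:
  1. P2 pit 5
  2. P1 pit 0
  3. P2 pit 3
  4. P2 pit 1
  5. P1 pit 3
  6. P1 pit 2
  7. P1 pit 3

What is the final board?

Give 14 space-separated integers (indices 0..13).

Move 1: P2 pit5 -> P1=[6,6,3,5,3,3](0) P2=[4,4,3,3,5,0](1)
Move 2: P1 pit0 -> P1=[0,7,4,6,4,4](1) P2=[4,4,3,3,5,0](1)
Move 3: P2 pit3 -> P1=[0,7,4,6,4,4](1) P2=[4,4,3,0,6,1](2)
Move 4: P2 pit1 -> P1=[0,7,4,6,4,4](1) P2=[4,0,4,1,7,2](2)
Move 5: P1 pit3 -> P1=[0,7,4,0,5,5](2) P2=[5,1,5,1,7,2](2)
Move 6: P1 pit2 -> P1=[0,7,0,1,6,6](3) P2=[5,1,5,1,7,2](2)
Move 7: P1 pit3 -> P1=[0,7,0,0,7,6](3) P2=[5,1,5,1,7,2](2)

Answer: 0 7 0 0 7 6 3 5 1 5 1 7 2 2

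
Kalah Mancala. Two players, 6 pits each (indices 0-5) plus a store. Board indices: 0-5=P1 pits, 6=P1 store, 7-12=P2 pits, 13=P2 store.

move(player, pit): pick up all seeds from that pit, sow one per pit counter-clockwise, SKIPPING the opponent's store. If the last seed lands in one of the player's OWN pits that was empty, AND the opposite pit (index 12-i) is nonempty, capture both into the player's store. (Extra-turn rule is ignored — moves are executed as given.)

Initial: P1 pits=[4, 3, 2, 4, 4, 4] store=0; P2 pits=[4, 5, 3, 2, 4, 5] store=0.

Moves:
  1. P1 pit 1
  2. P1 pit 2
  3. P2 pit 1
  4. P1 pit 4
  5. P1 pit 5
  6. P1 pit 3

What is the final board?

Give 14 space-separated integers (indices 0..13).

Move 1: P1 pit1 -> P1=[4,0,3,5,5,4](0) P2=[4,5,3,2,4,5](0)
Move 2: P1 pit2 -> P1=[4,0,0,6,6,5](0) P2=[4,5,3,2,4,5](0)
Move 3: P2 pit1 -> P1=[4,0,0,6,6,5](0) P2=[4,0,4,3,5,6](1)
Move 4: P1 pit4 -> P1=[4,0,0,6,0,6](1) P2=[5,1,5,4,5,6](1)
Move 5: P1 pit5 -> P1=[4,0,0,6,0,0](2) P2=[6,2,6,5,6,6](1)
Move 6: P1 pit3 -> P1=[4,0,0,0,1,1](3) P2=[7,3,7,5,6,6](1)

Answer: 4 0 0 0 1 1 3 7 3 7 5 6 6 1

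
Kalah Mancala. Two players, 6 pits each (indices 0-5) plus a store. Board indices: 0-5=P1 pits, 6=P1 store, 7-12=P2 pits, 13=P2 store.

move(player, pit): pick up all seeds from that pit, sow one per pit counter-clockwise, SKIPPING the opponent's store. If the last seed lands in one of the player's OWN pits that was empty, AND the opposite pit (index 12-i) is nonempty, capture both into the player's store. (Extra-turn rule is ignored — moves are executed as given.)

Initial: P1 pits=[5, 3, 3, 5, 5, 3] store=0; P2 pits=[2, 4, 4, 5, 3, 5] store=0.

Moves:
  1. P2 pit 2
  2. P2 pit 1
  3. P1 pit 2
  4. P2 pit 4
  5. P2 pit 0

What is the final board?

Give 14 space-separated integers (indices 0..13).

Move 1: P2 pit2 -> P1=[5,3,3,5,5,3](0) P2=[2,4,0,6,4,6](1)
Move 2: P2 pit1 -> P1=[5,3,3,5,5,3](0) P2=[2,0,1,7,5,7](1)
Move 3: P1 pit2 -> P1=[5,3,0,6,6,4](0) P2=[2,0,1,7,5,7](1)
Move 4: P2 pit4 -> P1=[6,4,1,6,6,4](0) P2=[2,0,1,7,0,8](2)
Move 5: P2 pit0 -> P1=[6,4,1,6,6,4](0) P2=[0,1,2,7,0,8](2)

Answer: 6 4 1 6 6 4 0 0 1 2 7 0 8 2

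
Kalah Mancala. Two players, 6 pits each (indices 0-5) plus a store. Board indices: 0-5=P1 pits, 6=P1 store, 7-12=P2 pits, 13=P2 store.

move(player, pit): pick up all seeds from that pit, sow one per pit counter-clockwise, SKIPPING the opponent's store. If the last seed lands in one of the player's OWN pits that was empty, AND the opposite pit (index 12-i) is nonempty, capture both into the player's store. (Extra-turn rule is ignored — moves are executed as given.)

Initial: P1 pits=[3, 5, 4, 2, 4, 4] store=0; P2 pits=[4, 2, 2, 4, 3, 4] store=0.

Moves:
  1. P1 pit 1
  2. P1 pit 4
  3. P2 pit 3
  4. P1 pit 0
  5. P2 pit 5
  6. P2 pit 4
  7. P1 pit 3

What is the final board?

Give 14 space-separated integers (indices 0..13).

Move 1: P1 pit1 -> P1=[3,0,5,3,5,5](1) P2=[4,2,2,4,3,4](0)
Move 2: P1 pit4 -> P1=[3,0,5,3,0,6](2) P2=[5,3,3,4,3,4](0)
Move 3: P2 pit3 -> P1=[4,0,5,3,0,6](2) P2=[5,3,3,0,4,5](1)
Move 4: P1 pit0 -> P1=[0,1,6,4,0,6](6) P2=[5,0,3,0,4,5](1)
Move 5: P2 pit5 -> P1=[1,2,7,5,0,6](6) P2=[5,0,3,0,4,0](2)
Move 6: P2 pit4 -> P1=[2,3,7,5,0,6](6) P2=[5,0,3,0,0,1](3)
Move 7: P1 pit3 -> P1=[2,3,7,0,1,7](7) P2=[6,1,3,0,0,1](3)

Answer: 2 3 7 0 1 7 7 6 1 3 0 0 1 3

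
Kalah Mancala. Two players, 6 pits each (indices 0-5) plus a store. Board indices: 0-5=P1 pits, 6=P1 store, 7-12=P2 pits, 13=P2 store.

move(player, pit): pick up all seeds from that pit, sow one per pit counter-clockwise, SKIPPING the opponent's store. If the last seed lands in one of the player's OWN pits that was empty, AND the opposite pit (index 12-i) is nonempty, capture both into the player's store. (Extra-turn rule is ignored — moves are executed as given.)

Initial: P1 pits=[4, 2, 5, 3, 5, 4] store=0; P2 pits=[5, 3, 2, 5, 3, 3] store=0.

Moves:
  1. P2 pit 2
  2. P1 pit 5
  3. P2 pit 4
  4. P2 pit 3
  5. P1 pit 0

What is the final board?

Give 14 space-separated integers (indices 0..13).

Answer: 0 5 7 4 6 1 2 6 4 1 0 1 5 2

Derivation:
Move 1: P2 pit2 -> P1=[4,2,5,3,5,4](0) P2=[5,3,0,6,4,3](0)
Move 2: P1 pit5 -> P1=[4,2,5,3,5,0](1) P2=[6,4,1,6,4,3](0)
Move 3: P2 pit4 -> P1=[5,3,5,3,5,0](1) P2=[6,4,1,6,0,4](1)
Move 4: P2 pit3 -> P1=[6,4,6,3,5,0](1) P2=[6,4,1,0,1,5](2)
Move 5: P1 pit0 -> P1=[0,5,7,4,6,1](2) P2=[6,4,1,0,1,5](2)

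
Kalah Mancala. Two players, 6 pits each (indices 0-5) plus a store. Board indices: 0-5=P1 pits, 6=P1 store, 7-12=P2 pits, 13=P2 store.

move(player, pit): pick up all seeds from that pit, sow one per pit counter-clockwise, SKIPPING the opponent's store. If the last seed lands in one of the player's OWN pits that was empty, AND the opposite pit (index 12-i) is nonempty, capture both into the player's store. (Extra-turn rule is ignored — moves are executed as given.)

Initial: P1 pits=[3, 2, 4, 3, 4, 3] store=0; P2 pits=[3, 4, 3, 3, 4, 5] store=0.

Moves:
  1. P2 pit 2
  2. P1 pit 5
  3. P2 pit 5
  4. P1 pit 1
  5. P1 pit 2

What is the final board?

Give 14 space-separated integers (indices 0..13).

Move 1: P2 pit2 -> P1=[3,2,4,3,4,3](0) P2=[3,4,0,4,5,6](0)
Move 2: P1 pit5 -> P1=[3,2,4,3,4,0](1) P2=[4,5,0,4,5,6](0)
Move 3: P2 pit5 -> P1=[4,3,5,4,5,0](1) P2=[4,5,0,4,5,0](1)
Move 4: P1 pit1 -> P1=[4,0,6,5,6,0](1) P2=[4,5,0,4,5,0](1)
Move 5: P1 pit2 -> P1=[4,0,0,6,7,1](2) P2=[5,6,0,4,5,0](1)

Answer: 4 0 0 6 7 1 2 5 6 0 4 5 0 1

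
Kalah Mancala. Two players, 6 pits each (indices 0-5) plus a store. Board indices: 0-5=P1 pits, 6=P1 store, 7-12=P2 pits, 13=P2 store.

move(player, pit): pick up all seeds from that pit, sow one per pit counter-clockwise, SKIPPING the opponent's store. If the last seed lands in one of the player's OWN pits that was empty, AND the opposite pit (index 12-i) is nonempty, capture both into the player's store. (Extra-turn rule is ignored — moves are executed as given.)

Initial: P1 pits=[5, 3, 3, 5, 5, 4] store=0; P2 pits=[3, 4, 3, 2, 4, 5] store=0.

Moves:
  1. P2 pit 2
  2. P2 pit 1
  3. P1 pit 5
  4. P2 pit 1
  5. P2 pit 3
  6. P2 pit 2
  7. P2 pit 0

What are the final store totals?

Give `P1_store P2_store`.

Move 1: P2 pit2 -> P1=[5,3,3,5,5,4](0) P2=[3,4,0,3,5,6](0)
Move 2: P2 pit1 -> P1=[5,3,3,5,5,4](0) P2=[3,0,1,4,6,7](0)
Move 3: P1 pit5 -> P1=[5,3,3,5,5,0](1) P2=[4,1,2,4,6,7](0)
Move 4: P2 pit1 -> P1=[5,3,3,5,5,0](1) P2=[4,0,3,4,6,7](0)
Move 5: P2 pit3 -> P1=[6,3,3,5,5,0](1) P2=[4,0,3,0,7,8](1)
Move 6: P2 pit2 -> P1=[6,3,3,5,5,0](1) P2=[4,0,0,1,8,9](1)
Move 7: P2 pit0 -> P1=[6,3,3,5,5,0](1) P2=[0,1,1,2,9,9](1)

Answer: 1 1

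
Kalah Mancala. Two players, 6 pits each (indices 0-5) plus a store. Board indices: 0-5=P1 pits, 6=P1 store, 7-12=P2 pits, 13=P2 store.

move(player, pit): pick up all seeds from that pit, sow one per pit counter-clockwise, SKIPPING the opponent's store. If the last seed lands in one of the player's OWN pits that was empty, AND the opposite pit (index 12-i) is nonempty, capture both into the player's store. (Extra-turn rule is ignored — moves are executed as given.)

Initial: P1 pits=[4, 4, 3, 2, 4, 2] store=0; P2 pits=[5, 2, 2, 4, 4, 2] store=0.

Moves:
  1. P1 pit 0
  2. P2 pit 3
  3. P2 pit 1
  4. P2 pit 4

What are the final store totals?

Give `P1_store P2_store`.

Move 1: P1 pit0 -> P1=[0,5,4,3,5,2](0) P2=[5,2,2,4,4,2](0)
Move 2: P2 pit3 -> P1=[1,5,4,3,5,2](0) P2=[5,2,2,0,5,3](1)
Move 3: P2 pit1 -> P1=[1,5,0,3,5,2](0) P2=[5,0,3,0,5,3](6)
Move 4: P2 pit4 -> P1=[2,6,1,3,5,2](0) P2=[5,0,3,0,0,4](7)

Answer: 0 7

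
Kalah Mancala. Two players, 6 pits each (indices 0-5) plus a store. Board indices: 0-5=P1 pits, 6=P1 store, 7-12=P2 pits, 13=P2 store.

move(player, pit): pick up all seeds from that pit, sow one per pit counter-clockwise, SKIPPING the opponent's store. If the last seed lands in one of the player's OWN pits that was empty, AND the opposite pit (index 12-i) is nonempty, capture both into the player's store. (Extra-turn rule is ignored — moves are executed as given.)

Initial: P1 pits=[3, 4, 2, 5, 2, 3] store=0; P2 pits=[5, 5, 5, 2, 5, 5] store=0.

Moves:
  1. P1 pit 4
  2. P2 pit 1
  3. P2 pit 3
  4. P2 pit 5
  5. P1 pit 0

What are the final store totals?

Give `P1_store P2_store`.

Answer: 1 3

Derivation:
Move 1: P1 pit4 -> P1=[3,4,2,5,0,4](1) P2=[5,5,5,2,5,5](0)
Move 2: P2 pit1 -> P1=[3,4,2,5,0,4](1) P2=[5,0,6,3,6,6](1)
Move 3: P2 pit3 -> P1=[3,4,2,5,0,4](1) P2=[5,0,6,0,7,7](2)
Move 4: P2 pit5 -> P1=[4,5,3,6,1,5](1) P2=[5,0,6,0,7,0](3)
Move 5: P1 pit0 -> P1=[0,6,4,7,2,5](1) P2=[5,0,6,0,7,0](3)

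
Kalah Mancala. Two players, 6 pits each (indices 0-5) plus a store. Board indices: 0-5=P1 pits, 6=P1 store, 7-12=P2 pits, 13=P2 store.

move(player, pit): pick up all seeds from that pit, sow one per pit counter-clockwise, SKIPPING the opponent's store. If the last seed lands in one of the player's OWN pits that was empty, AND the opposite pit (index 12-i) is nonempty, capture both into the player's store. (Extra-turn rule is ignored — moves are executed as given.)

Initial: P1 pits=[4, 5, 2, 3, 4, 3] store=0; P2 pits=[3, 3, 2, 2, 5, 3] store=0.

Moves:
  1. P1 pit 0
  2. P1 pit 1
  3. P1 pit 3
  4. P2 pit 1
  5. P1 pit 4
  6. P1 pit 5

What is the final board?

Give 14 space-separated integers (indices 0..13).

Move 1: P1 pit0 -> P1=[0,6,3,4,5,3](0) P2=[3,3,2,2,5,3](0)
Move 2: P1 pit1 -> P1=[0,0,4,5,6,4](1) P2=[4,3,2,2,5,3](0)
Move 3: P1 pit3 -> P1=[0,0,4,0,7,5](2) P2=[5,4,2,2,5,3](0)
Move 4: P2 pit1 -> P1=[0,0,4,0,7,5](2) P2=[5,0,3,3,6,4](0)
Move 5: P1 pit4 -> P1=[0,0,4,0,0,6](3) P2=[6,1,4,4,7,4](0)
Move 6: P1 pit5 -> P1=[0,0,4,0,0,0](4) P2=[7,2,5,5,8,4](0)

Answer: 0 0 4 0 0 0 4 7 2 5 5 8 4 0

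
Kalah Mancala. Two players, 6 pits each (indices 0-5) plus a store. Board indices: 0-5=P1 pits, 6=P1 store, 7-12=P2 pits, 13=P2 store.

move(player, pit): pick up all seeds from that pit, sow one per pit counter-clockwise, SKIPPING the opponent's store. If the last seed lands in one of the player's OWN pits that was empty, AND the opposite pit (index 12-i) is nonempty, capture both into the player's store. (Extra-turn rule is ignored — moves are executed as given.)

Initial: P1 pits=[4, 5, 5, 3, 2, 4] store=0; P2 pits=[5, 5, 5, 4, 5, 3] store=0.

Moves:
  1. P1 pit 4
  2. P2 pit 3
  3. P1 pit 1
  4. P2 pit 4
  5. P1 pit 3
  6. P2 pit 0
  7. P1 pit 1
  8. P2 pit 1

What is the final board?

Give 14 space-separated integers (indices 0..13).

Move 1: P1 pit4 -> P1=[4,5,5,3,0,5](1) P2=[5,5,5,4,5,3](0)
Move 2: P2 pit3 -> P1=[5,5,5,3,0,5](1) P2=[5,5,5,0,6,4](1)
Move 3: P1 pit1 -> P1=[5,0,6,4,1,6](2) P2=[5,5,5,0,6,4](1)
Move 4: P2 pit4 -> P1=[6,1,7,5,1,6](2) P2=[5,5,5,0,0,5](2)
Move 5: P1 pit3 -> P1=[6,1,7,0,2,7](3) P2=[6,6,5,0,0,5](2)
Move 6: P2 pit0 -> P1=[6,1,7,0,2,7](3) P2=[0,7,6,1,1,6](3)
Move 7: P1 pit1 -> P1=[6,0,8,0,2,7](3) P2=[0,7,6,1,1,6](3)
Move 8: P2 pit1 -> P1=[7,1,8,0,2,7](3) P2=[0,0,7,2,2,7](4)

Answer: 7 1 8 0 2 7 3 0 0 7 2 2 7 4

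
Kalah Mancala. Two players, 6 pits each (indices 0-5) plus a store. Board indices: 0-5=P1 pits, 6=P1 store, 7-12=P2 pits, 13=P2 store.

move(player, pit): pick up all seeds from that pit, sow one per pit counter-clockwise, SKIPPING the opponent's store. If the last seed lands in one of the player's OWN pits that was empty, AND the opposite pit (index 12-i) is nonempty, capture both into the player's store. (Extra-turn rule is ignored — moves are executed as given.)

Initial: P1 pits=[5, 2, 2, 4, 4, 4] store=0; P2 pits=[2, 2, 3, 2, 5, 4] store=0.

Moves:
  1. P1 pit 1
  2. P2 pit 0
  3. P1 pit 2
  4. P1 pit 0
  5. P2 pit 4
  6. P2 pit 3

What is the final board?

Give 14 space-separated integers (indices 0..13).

Move 1: P1 pit1 -> P1=[5,0,3,5,4,4](0) P2=[2,2,3,2,5,4](0)
Move 2: P2 pit0 -> P1=[5,0,3,5,4,4](0) P2=[0,3,4,2,5,4](0)
Move 3: P1 pit2 -> P1=[5,0,0,6,5,5](0) P2=[0,3,4,2,5,4](0)
Move 4: P1 pit0 -> P1=[0,1,1,7,6,6](0) P2=[0,3,4,2,5,4](0)
Move 5: P2 pit4 -> P1=[1,2,2,7,6,6](0) P2=[0,3,4,2,0,5](1)
Move 6: P2 pit3 -> P1=[1,2,2,7,6,6](0) P2=[0,3,4,0,1,6](1)

Answer: 1 2 2 7 6 6 0 0 3 4 0 1 6 1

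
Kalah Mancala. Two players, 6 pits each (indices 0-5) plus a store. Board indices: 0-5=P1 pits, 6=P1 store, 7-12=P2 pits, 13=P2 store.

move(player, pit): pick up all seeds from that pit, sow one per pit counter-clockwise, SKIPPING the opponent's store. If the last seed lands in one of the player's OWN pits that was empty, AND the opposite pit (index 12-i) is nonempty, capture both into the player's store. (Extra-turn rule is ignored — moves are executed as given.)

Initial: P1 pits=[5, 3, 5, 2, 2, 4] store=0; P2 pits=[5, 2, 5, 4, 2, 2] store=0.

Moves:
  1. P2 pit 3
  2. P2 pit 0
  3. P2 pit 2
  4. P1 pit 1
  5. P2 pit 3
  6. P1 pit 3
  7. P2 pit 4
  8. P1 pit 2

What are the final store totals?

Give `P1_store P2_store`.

Move 1: P2 pit3 -> P1=[6,3,5,2,2,4](0) P2=[5,2,5,0,3,3](1)
Move 2: P2 pit0 -> P1=[6,3,5,2,2,4](0) P2=[0,3,6,1,4,4](1)
Move 3: P2 pit2 -> P1=[7,4,5,2,2,4](0) P2=[0,3,0,2,5,5](2)
Move 4: P1 pit1 -> P1=[7,0,6,3,3,5](0) P2=[0,3,0,2,5,5](2)
Move 5: P2 pit3 -> P1=[7,0,6,3,3,5](0) P2=[0,3,0,0,6,6](2)
Move 6: P1 pit3 -> P1=[7,0,6,0,4,6](1) P2=[0,3,0,0,6,6](2)
Move 7: P2 pit4 -> P1=[8,1,7,1,4,6](1) P2=[0,3,0,0,0,7](3)
Move 8: P1 pit2 -> P1=[8,1,0,2,5,7](2) P2=[1,4,1,0,0,7](3)

Answer: 2 3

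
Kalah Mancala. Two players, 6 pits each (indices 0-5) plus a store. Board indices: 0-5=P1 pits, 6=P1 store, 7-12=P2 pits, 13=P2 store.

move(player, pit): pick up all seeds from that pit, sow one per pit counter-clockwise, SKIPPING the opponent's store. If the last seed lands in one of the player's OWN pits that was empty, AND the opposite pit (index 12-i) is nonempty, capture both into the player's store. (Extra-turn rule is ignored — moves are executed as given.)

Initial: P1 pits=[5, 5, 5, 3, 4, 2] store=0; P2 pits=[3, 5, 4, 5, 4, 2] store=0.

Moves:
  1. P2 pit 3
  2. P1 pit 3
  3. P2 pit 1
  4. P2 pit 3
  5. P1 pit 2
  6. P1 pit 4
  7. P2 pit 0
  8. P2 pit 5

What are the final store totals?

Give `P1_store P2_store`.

Answer: 3 3

Derivation:
Move 1: P2 pit3 -> P1=[6,6,5,3,4,2](0) P2=[3,5,4,0,5,3](1)
Move 2: P1 pit3 -> P1=[6,6,5,0,5,3](1) P2=[3,5,4,0,5,3](1)
Move 3: P2 pit1 -> P1=[6,6,5,0,5,3](1) P2=[3,0,5,1,6,4](2)
Move 4: P2 pit3 -> P1=[6,6,5,0,5,3](1) P2=[3,0,5,0,7,4](2)
Move 5: P1 pit2 -> P1=[6,6,0,1,6,4](2) P2=[4,0,5,0,7,4](2)
Move 6: P1 pit4 -> P1=[6,6,0,1,0,5](3) P2=[5,1,6,1,7,4](2)
Move 7: P2 pit0 -> P1=[6,6,0,1,0,5](3) P2=[0,2,7,2,8,5](2)
Move 8: P2 pit5 -> P1=[7,7,1,2,0,5](3) P2=[0,2,7,2,8,0](3)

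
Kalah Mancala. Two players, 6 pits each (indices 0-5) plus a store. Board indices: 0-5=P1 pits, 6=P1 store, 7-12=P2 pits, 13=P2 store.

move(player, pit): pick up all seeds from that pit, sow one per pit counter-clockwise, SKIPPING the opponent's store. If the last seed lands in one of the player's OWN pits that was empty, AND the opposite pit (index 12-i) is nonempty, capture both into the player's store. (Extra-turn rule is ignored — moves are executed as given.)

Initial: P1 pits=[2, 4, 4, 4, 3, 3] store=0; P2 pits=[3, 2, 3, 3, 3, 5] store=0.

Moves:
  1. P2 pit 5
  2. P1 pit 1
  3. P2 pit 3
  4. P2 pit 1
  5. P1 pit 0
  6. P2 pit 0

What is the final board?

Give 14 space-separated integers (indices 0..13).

Answer: 0 1 0 7 4 4 1 0 1 5 0 4 1 11

Derivation:
Move 1: P2 pit5 -> P1=[3,5,5,5,3,3](0) P2=[3,2,3,3,3,0](1)
Move 2: P1 pit1 -> P1=[3,0,6,6,4,4](1) P2=[3,2,3,3,3,0](1)
Move 3: P2 pit3 -> P1=[3,0,6,6,4,4](1) P2=[3,2,3,0,4,1](2)
Move 4: P2 pit1 -> P1=[3,0,0,6,4,4](1) P2=[3,0,4,0,4,1](9)
Move 5: P1 pit0 -> P1=[0,1,1,7,4,4](1) P2=[3,0,4,0,4,1](9)
Move 6: P2 pit0 -> P1=[0,1,0,7,4,4](1) P2=[0,1,5,0,4,1](11)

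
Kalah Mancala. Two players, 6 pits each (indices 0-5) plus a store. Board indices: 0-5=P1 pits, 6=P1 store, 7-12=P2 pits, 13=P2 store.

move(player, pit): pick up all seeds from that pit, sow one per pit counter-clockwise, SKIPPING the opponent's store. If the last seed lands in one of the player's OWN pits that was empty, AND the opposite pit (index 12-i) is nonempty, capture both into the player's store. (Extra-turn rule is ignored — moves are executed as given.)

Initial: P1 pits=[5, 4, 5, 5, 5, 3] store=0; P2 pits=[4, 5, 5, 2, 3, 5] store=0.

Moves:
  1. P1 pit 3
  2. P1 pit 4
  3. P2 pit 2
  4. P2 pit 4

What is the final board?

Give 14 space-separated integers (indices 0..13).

Move 1: P1 pit3 -> P1=[5,4,5,0,6,4](1) P2=[5,6,5,2,3,5](0)
Move 2: P1 pit4 -> P1=[5,4,5,0,0,5](2) P2=[6,7,6,3,3,5](0)
Move 3: P2 pit2 -> P1=[6,5,5,0,0,5](2) P2=[6,7,0,4,4,6](1)
Move 4: P2 pit4 -> P1=[7,6,5,0,0,5](2) P2=[6,7,0,4,0,7](2)

Answer: 7 6 5 0 0 5 2 6 7 0 4 0 7 2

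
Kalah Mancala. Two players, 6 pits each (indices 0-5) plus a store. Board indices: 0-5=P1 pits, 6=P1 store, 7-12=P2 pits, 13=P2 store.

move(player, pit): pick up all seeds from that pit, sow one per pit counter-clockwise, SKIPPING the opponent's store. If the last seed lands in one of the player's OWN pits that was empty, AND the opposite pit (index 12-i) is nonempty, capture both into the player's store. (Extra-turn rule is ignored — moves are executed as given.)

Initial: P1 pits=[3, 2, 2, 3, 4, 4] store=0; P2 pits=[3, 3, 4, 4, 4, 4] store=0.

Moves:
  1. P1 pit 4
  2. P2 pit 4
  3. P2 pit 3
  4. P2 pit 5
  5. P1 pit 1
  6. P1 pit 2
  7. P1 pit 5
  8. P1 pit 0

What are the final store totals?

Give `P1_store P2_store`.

Answer: 4 3

Derivation:
Move 1: P1 pit4 -> P1=[3,2,2,3,0,5](1) P2=[4,4,4,4,4,4](0)
Move 2: P2 pit4 -> P1=[4,3,2,3,0,5](1) P2=[4,4,4,4,0,5](1)
Move 3: P2 pit3 -> P1=[5,3,2,3,0,5](1) P2=[4,4,4,0,1,6](2)
Move 4: P2 pit5 -> P1=[6,4,3,4,1,5](1) P2=[4,4,4,0,1,0](3)
Move 5: P1 pit1 -> P1=[6,0,4,5,2,6](1) P2=[4,4,4,0,1,0](3)
Move 6: P1 pit2 -> P1=[6,0,0,6,3,7](2) P2=[4,4,4,0,1,0](3)
Move 7: P1 pit5 -> P1=[6,0,0,6,3,0](3) P2=[5,5,5,1,2,1](3)
Move 8: P1 pit0 -> P1=[0,1,1,7,4,1](4) P2=[5,5,5,1,2,1](3)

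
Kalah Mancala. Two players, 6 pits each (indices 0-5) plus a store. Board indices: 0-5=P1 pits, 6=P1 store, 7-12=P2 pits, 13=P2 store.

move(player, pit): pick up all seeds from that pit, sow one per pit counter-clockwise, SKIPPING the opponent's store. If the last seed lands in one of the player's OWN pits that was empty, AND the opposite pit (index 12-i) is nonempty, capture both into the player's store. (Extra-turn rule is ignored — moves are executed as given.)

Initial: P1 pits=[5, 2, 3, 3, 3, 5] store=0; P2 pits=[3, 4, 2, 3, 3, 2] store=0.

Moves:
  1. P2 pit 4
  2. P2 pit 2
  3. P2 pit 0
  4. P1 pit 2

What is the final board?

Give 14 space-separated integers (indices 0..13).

Move 1: P2 pit4 -> P1=[6,2,3,3,3,5](0) P2=[3,4,2,3,0,3](1)
Move 2: P2 pit2 -> P1=[6,0,3,3,3,5](0) P2=[3,4,0,4,0,3](4)
Move 3: P2 pit0 -> P1=[6,0,3,3,3,5](0) P2=[0,5,1,5,0,3](4)
Move 4: P1 pit2 -> P1=[6,0,0,4,4,6](0) P2=[0,5,1,5,0,3](4)

Answer: 6 0 0 4 4 6 0 0 5 1 5 0 3 4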